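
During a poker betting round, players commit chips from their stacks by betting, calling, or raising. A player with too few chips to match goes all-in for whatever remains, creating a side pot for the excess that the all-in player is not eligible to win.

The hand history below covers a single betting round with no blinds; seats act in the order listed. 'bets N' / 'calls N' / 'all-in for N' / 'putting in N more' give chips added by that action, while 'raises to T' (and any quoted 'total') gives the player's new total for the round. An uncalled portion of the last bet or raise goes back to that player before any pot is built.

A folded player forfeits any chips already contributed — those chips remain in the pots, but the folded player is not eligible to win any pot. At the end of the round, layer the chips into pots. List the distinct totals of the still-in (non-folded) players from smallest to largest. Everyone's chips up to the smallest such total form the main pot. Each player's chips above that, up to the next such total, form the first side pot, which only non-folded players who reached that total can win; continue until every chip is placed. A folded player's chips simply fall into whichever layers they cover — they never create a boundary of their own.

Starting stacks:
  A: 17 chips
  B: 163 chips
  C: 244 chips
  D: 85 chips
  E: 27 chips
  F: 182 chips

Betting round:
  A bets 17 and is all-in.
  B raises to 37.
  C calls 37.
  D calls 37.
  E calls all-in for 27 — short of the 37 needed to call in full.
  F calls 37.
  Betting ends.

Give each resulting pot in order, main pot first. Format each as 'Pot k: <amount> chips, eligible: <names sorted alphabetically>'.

Contributions: A=17, B=37, C=37, D=37, E=27, F=37
Pot levels (distinct totals of non-folded players): 17, 27, 37
Layer 1-17: 17 each from A, B, C, D, E, F = 17*6 = 102 chips; eligible A, B, C, D, E, F
Layer 18-27: 10 each from B, C, D, E, F = 10*5 = 50 chips; eligible B, C, D, E, F
Layer 28-37: 10 each from B, C, D, F = 10*4 = 40 chips; eligible B, C, D, F

Pot 1: 102 chips, eligible: A, B, C, D, E, F
Pot 2: 50 chips, eligible: B, C, D, E, F
Pot 3: 40 chips, eligible: B, C, D, F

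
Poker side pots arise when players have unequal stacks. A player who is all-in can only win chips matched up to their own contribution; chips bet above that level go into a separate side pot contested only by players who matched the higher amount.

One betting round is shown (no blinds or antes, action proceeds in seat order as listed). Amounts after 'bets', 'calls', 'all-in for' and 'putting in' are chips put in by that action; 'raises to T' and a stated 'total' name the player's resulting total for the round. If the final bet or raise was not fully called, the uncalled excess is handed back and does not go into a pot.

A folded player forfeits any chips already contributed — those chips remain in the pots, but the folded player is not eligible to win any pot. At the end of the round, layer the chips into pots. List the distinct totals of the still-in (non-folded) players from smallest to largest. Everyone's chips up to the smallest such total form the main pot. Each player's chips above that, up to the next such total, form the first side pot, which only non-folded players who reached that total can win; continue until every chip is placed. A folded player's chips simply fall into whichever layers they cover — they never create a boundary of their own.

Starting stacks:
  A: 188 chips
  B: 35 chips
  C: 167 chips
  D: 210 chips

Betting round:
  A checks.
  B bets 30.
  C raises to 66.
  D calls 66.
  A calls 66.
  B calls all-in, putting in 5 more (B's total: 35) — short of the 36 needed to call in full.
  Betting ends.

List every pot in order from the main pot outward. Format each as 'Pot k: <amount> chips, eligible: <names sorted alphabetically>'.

Contributions: A=66, B=35, C=66, D=66
Pot levels (distinct totals of non-folded players): 35, 66
Layer 1-35: 35 each from A, B, C, D = 35*4 = 140 chips; eligible A, B, C, D
Layer 36-66: 31 each from A, C, D = 31*3 = 93 chips; eligible A, C, D

Pot 1: 140 chips, eligible: A, B, C, D
Pot 2: 93 chips, eligible: A, C, D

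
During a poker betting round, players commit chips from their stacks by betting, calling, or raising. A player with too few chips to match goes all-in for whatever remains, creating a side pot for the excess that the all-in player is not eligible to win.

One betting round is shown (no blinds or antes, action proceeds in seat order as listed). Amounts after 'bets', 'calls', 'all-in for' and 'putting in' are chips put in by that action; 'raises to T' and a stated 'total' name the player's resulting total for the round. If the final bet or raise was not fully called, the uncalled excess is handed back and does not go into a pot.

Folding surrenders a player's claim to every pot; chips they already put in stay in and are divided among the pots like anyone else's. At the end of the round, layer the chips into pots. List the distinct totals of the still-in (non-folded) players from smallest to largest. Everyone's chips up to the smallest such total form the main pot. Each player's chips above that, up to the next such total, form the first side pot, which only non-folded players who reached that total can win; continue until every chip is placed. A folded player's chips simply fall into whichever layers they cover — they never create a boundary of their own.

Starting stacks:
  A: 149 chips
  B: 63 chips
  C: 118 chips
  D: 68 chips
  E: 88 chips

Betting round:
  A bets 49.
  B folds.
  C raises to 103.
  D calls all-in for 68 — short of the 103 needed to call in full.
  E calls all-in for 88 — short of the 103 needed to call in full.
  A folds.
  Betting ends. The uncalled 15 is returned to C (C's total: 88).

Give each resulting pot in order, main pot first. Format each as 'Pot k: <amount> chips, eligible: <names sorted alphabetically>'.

Contributions (after 15 returned to C): A=49, C=88, D=68, E=88
Folded: A, B
Pot levels (distinct totals of non-folded players): 68, 88
Layer 1-68: A 49 + C 68 + D 68 + E 68 = 253 chips; eligible C, D, E
Layer 69-88: 20 each from C, E = 20*2 = 40 chips; eligible C, E

Pot 1: 253 chips, eligible: C, D, E
Pot 2: 40 chips, eligible: C, E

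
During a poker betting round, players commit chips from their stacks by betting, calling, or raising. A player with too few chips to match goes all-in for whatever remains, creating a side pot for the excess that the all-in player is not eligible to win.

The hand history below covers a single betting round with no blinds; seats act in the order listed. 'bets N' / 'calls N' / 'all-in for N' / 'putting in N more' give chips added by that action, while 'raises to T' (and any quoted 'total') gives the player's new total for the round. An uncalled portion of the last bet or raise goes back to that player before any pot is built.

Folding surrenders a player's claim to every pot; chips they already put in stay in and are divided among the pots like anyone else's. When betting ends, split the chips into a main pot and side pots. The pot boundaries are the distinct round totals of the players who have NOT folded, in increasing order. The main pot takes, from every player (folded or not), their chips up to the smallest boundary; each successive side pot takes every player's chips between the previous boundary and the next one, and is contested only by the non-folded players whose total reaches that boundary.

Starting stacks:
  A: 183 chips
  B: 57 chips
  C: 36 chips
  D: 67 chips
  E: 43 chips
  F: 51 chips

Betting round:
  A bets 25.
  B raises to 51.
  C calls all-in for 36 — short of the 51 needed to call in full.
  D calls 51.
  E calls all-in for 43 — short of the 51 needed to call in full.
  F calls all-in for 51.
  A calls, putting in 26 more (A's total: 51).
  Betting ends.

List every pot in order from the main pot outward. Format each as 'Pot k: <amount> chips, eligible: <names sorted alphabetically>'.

Contributions: A=51, B=51, C=36, D=51, E=43, F=51
Pot levels (distinct totals of non-folded players): 36, 43, 51
Layer 1-36: 36 each from A, B, C, D, E, F = 36*6 = 216 chips; eligible A, B, C, D, E, F
Layer 37-43: 7 each from A, B, D, E, F = 7*5 = 35 chips; eligible A, B, D, E, F
Layer 44-51: 8 each from A, B, D, F = 8*4 = 32 chips; eligible A, B, D, F

Pot 1: 216 chips, eligible: A, B, C, D, E, F
Pot 2: 35 chips, eligible: A, B, D, E, F
Pot 3: 32 chips, eligible: A, B, D, F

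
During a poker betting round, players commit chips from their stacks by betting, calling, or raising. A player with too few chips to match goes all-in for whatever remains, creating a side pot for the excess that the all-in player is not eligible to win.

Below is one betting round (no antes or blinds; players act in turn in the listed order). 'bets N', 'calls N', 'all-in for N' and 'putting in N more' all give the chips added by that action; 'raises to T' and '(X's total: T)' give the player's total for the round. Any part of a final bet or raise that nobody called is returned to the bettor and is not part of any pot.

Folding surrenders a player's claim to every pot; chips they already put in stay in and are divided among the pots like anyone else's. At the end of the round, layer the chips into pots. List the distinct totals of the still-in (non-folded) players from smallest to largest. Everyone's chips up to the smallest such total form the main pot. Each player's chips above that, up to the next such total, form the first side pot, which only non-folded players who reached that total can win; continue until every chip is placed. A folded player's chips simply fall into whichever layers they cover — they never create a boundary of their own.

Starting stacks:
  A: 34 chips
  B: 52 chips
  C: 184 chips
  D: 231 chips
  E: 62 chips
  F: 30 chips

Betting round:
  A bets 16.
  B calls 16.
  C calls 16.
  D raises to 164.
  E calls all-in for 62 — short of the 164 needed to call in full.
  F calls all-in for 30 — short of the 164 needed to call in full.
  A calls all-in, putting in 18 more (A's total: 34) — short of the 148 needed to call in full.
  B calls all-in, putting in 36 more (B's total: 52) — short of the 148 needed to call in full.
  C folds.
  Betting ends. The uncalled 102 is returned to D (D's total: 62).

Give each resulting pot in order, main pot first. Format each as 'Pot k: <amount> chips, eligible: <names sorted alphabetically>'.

Contributions (after 102 returned to D): A=34, B=52, C=16, D=62, E=62, F=30
Folded: C
Pot levels (distinct totals of non-folded players): 30, 34, 52, 62
Layer 1-30: A 30 + B 30 + C 16 + D 30 + E 30 + F 30 = 166 chips; eligible A, B, D, E, F
Layer 31-34: 4 each from A, B, D, E = 4*4 = 16 chips; eligible A, B, D, E
Layer 35-52: 18 each from B, D, E = 18*3 = 54 chips; eligible B, D, E
Layer 53-62: 10 each from D, E = 10*2 = 20 chips; eligible D, E

Pot 1: 166 chips, eligible: A, B, D, E, F
Pot 2: 16 chips, eligible: A, B, D, E
Pot 3: 54 chips, eligible: B, D, E
Pot 4: 20 chips, eligible: D, E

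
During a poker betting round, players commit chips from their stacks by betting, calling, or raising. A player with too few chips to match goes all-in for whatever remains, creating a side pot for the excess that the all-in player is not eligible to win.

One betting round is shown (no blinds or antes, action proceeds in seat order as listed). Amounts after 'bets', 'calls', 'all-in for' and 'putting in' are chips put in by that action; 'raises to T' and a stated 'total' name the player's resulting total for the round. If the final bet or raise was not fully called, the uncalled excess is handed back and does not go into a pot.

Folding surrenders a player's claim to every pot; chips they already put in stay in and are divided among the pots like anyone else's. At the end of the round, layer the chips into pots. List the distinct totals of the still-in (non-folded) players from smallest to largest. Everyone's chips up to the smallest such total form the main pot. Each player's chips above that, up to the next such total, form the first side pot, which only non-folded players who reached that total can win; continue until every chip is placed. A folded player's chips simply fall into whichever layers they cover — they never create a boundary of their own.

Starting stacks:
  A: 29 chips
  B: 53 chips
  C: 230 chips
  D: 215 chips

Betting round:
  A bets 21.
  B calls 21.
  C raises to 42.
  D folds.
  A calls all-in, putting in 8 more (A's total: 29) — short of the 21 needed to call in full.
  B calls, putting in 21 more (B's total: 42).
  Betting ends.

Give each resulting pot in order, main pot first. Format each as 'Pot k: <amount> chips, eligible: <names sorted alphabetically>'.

Contributions: A=29, B=42, C=42
Folded: D
Pot levels (distinct totals of non-folded players): 29, 42
Layer 1-29: 29 each from A, B, C = 29*3 = 87 chips; eligible A, B, C
Layer 30-42: 13 each from B, C = 13*2 = 26 chips; eligible B, C

Pot 1: 87 chips, eligible: A, B, C
Pot 2: 26 chips, eligible: B, C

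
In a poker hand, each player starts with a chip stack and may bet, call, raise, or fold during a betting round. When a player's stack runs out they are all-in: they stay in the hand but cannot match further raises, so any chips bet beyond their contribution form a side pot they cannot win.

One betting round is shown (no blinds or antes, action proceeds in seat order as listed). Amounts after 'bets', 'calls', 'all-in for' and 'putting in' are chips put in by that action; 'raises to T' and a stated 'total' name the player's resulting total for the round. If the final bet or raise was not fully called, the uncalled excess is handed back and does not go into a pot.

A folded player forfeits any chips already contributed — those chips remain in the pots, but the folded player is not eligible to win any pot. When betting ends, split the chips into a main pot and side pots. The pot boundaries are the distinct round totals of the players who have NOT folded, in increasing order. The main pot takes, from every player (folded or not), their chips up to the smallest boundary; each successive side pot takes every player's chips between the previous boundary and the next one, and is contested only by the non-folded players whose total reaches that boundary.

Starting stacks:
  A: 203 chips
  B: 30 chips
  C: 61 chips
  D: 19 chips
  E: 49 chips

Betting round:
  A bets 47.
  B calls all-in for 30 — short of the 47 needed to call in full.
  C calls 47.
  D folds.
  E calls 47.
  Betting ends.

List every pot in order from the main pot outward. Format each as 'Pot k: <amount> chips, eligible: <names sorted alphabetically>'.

Contributions: A=47, B=30, C=47, E=47
Folded: D
Pot levels (distinct totals of non-folded players): 30, 47
Layer 1-30: 30 each from A, B, C, E = 30*4 = 120 chips; eligible A, B, C, E
Layer 31-47: 17 each from A, C, E = 17*3 = 51 chips; eligible A, C, E

Pot 1: 120 chips, eligible: A, B, C, E
Pot 2: 51 chips, eligible: A, C, E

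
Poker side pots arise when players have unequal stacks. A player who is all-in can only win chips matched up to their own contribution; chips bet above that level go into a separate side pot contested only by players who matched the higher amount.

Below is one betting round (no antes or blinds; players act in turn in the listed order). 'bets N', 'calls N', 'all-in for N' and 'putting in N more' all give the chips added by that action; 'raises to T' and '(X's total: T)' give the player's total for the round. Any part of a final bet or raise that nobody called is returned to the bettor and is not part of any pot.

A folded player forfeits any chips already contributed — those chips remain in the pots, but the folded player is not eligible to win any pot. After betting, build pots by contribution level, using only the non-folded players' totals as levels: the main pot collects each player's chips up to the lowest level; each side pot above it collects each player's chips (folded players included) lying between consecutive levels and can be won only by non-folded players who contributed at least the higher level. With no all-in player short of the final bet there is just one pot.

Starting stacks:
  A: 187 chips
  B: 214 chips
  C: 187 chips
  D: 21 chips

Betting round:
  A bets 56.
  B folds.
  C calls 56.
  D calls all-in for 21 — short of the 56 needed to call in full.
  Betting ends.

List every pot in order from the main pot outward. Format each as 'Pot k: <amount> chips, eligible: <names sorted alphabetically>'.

Pot 1: 63 chips, eligible: A, C, D
Pot 2: 70 chips, eligible: A, C

Derivation:
Contributions: A=56, C=56, D=21
Folded: B
Pot levels (distinct totals of non-folded players): 21, 56
Layer 1-21: 21 each from A, C, D = 21*3 = 63 chips; eligible A, C, D
Layer 22-56: 35 each from A, C = 35*2 = 70 chips; eligible A, C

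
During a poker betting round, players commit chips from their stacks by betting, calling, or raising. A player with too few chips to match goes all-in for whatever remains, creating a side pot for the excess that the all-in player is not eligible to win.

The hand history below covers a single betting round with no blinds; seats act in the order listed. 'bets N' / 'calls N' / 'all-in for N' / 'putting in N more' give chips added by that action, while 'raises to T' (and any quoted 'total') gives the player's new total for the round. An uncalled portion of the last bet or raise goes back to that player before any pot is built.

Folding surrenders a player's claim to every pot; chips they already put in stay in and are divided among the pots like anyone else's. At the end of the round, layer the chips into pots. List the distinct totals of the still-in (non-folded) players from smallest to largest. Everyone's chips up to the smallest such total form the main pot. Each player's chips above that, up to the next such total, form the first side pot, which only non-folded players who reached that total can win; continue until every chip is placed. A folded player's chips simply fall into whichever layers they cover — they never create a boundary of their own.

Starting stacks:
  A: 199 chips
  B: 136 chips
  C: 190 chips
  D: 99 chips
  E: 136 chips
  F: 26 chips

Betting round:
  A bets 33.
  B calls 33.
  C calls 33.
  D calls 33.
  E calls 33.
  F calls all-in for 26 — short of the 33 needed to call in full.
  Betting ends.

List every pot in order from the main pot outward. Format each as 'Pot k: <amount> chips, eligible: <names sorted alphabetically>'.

Pot 1: 156 chips, eligible: A, B, C, D, E, F
Pot 2: 35 chips, eligible: A, B, C, D, E

Derivation:
Contributions: A=33, B=33, C=33, D=33, E=33, F=26
Pot levels (distinct totals of non-folded players): 26, 33
Layer 1-26: 26 each from A, B, C, D, E, F = 26*6 = 156 chips; eligible A, B, C, D, E, F
Layer 27-33: 7 each from A, B, C, D, E = 7*5 = 35 chips; eligible A, B, C, D, E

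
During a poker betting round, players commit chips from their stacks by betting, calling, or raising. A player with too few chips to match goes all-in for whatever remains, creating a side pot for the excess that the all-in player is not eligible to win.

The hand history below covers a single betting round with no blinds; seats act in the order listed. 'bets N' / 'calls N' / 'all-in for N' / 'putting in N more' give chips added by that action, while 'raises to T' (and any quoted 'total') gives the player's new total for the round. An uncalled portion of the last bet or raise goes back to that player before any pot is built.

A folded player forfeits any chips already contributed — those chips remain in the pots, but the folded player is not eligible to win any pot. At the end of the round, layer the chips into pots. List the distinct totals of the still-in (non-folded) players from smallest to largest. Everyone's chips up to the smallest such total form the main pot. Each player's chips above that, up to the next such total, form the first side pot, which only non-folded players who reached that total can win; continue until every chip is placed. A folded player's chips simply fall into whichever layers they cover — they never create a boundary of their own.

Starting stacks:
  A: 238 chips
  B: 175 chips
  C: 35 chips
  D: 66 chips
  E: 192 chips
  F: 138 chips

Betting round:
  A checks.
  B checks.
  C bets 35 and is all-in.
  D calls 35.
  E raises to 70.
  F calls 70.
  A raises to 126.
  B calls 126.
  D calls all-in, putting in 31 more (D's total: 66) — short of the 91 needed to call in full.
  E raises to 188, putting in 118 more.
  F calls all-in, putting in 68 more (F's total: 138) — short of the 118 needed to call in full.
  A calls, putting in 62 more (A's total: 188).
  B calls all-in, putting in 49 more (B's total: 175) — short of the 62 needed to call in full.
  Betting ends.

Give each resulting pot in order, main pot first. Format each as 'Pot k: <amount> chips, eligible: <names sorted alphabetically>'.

Pot 1: 210 chips, eligible: A, B, C, D, E, F
Pot 2: 155 chips, eligible: A, B, D, E, F
Pot 3: 288 chips, eligible: A, B, E, F
Pot 4: 111 chips, eligible: A, B, E
Pot 5: 26 chips, eligible: A, E

Derivation:
Contributions: A=188, B=175, C=35, D=66, E=188, F=138
Pot levels (distinct totals of non-folded players): 35, 66, 138, 175, 188
Layer 1-35: 35 each from A, B, C, D, E, F = 35*6 = 210 chips; eligible A, B, C, D, E, F
Layer 36-66: 31 each from A, B, D, E, F = 31*5 = 155 chips; eligible A, B, D, E, F
Layer 67-138: 72 each from A, B, E, F = 72*4 = 288 chips; eligible A, B, E, F
Layer 139-175: 37 each from A, B, E = 37*3 = 111 chips; eligible A, B, E
Layer 176-188: 13 each from A, E = 13*2 = 26 chips; eligible A, E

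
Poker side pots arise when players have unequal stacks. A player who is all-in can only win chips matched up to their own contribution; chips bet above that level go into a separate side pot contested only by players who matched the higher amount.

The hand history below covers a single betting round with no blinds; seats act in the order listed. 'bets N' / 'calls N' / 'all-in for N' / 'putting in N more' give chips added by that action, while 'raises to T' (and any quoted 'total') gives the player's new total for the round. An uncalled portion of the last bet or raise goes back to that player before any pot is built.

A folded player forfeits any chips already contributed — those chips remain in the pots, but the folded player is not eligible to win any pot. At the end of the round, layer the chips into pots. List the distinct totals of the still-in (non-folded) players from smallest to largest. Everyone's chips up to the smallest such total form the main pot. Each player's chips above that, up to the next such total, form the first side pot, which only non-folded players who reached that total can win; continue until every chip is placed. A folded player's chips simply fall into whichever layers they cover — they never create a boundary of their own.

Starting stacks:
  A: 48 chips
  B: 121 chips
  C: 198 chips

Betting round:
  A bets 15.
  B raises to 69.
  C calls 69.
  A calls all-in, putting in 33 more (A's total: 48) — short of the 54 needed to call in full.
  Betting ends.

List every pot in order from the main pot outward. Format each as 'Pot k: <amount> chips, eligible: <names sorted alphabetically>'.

Pot 1: 144 chips, eligible: A, B, C
Pot 2: 42 chips, eligible: B, C

Derivation:
Contributions: A=48, B=69, C=69
Pot levels (distinct totals of non-folded players): 48, 69
Layer 1-48: 48 each from A, B, C = 48*3 = 144 chips; eligible A, B, C
Layer 49-69: 21 each from B, C = 21*2 = 42 chips; eligible B, C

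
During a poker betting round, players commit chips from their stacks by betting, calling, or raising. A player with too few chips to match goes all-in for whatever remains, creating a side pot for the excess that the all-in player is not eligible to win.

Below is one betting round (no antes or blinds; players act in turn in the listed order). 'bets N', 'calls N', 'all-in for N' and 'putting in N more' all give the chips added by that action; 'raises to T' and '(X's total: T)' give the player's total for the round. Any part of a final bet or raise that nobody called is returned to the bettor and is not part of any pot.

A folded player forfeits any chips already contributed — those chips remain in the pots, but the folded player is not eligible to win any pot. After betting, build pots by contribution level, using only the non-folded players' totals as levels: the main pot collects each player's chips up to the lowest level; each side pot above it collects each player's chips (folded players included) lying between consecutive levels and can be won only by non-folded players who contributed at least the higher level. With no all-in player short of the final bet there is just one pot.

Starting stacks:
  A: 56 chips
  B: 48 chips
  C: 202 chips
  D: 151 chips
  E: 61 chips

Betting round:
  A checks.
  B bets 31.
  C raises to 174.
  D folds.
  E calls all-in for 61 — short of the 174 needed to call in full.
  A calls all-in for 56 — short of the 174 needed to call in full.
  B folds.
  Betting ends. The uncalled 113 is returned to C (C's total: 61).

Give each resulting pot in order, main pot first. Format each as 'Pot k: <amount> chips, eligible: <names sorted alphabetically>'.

Contributions (after 113 returned to C): A=56, B=31, C=61, E=61
Folded: B, D
Pot levels (distinct totals of non-folded players): 56, 61
Layer 1-56: A 56 + B 31 + C 56 + E 56 = 199 chips; eligible A, C, E
Layer 57-61: 5 each from C, E = 5*2 = 10 chips; eligible C, E

Pot 1: 199 chips, eligible: A, C, E
Pot 2: 10 chips, eligible: C, E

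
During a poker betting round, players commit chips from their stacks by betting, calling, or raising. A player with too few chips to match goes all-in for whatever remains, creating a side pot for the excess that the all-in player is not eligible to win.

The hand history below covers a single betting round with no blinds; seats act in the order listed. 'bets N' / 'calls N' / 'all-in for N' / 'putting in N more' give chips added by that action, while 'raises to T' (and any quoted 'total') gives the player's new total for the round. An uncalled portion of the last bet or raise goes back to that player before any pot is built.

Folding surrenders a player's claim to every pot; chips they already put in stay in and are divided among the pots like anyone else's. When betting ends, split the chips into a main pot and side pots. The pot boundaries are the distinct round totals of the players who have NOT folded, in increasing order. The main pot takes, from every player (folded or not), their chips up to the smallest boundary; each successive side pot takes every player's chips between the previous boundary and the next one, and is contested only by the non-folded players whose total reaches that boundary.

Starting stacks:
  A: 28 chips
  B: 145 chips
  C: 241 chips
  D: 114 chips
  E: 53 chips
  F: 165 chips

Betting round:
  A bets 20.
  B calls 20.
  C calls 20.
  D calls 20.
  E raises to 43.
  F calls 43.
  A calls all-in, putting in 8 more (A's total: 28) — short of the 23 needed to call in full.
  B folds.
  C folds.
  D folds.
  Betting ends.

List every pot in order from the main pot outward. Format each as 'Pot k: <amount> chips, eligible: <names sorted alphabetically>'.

Pot 1: 144 chips, eligible: A, E, F
Pot 2: 30 chips, eligible: E, F

Derivation:
Contributions: A=28, B=20, C=20, D=20, E=43, F=43
Folded: B, C, D
Pot levels (distinct totals of non-folded players): 28, 43
Layer 1-28: A 28 + B 20 + C 20 + D 20 + E 28 + F 28 = 144 chips; eligible A, E, F
Layer 29-43: 15 each from E, F = 15*2 = 30 chips; eligible E, F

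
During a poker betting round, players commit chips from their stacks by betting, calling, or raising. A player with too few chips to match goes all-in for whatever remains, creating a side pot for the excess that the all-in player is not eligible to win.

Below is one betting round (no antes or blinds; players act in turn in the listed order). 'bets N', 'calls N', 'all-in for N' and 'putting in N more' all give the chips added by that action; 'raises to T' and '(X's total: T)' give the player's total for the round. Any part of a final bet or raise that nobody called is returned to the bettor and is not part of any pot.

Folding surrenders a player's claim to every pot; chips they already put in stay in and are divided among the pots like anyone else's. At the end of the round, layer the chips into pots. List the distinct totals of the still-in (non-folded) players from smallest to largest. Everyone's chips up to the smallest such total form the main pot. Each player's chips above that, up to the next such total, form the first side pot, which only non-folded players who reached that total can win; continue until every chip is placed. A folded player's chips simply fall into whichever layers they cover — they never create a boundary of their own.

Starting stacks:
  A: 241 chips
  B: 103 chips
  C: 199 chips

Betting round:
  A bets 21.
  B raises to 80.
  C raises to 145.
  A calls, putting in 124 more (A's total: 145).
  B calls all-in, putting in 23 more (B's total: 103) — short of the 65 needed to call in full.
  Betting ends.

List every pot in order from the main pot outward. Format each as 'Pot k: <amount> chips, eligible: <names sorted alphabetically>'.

Pot 1: 309 chips, eligible: A, B, C
Pot 2: 84 chips, eligible: A, C

Derivation:
Contributions: A=145, B=103, C=145
Pot levels (distinct totals of non-folded players): 103, 145
Layer 1-103: 103 each from A, B, C = 103*3 = 309 chips; eligible A, B, C
Layer 104-145: 42 each from A, C = 42*2 = 84 chips; eligible A, C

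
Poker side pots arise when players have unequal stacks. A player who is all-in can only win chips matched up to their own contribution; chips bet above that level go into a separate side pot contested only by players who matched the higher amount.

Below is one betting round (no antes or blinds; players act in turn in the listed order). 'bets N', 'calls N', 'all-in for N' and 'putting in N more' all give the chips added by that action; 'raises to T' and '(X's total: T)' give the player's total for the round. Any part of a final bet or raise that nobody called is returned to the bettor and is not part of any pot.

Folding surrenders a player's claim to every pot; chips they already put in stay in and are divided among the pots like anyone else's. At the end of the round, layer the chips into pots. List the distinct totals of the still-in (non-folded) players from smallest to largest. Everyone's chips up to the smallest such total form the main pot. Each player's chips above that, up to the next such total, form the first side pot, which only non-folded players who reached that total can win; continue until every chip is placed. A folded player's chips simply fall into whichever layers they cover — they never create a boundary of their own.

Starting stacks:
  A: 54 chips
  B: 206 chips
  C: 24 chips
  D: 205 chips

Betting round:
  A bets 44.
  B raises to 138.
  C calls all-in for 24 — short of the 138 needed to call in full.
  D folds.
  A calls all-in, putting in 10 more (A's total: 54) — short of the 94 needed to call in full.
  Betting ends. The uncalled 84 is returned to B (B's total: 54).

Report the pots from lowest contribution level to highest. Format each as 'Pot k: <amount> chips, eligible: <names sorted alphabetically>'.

Contributions (after 84 returned to B): A=54, B=54, C=24
Folded: D
Pot levels (distinct totals of non-folded players): 24, 54
Layer 1-24: 24 each from A, B, C = 24*3 = 72 chips; eligible A, B, C
Layer 25-54: 30 each from A, B = 30*2 = 60 chips; eligible A, B

Pot 1: 72 chips, eligible: A, B, C
Pot 2: 60 chips, eligible: A, B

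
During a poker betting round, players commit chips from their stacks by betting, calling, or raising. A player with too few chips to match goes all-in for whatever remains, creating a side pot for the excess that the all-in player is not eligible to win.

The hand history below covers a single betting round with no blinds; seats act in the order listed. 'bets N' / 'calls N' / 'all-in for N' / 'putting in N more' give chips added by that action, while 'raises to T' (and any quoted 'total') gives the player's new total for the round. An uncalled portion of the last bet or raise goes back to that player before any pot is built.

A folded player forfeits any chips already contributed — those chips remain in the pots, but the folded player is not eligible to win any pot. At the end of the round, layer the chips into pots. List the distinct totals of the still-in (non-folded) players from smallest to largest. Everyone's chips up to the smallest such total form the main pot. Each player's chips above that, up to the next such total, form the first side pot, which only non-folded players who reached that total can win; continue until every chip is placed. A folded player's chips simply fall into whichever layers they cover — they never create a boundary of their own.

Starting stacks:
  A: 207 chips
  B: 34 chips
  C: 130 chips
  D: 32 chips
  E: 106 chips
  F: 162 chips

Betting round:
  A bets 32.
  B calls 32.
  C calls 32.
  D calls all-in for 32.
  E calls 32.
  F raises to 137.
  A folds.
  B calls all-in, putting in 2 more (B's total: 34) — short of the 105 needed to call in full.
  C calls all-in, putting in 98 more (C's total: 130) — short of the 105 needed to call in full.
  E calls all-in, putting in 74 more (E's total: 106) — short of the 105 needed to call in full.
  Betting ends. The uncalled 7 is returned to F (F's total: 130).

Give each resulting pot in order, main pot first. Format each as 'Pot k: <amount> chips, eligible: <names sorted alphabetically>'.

Pot 1: 192 chips, eligible: B, C, D, E, F
Pot 2: 8 chips, eligible: B, C, E, F
Pot 3: 216 chips, eligible: C, E, F
Pot 4: 48 chips, eligible: C, F

Derivation:
Contributions (after 7 returned to F): A=32, B=34, C=130, D=32, E=106, F=130
Folded: A
Pot levels (distinct totals of non-folded players): 32, 34, 106, 130
Layer 1-32: 32 each from A, B, C, D, E, F = 32*6 = 192 chips; eligible B, C, D, E, F
Layer 33-34: 2 each from B, C, E, F = 2*4 = 8 chips; eligible B, C, E, F
Layer 35-106: 72 each from C, E, F = 72*3 = 216 chips; eligible C, E, F
Layer 107-130: 24 each from C, F = 24*2 = 48 chips; eligible C, F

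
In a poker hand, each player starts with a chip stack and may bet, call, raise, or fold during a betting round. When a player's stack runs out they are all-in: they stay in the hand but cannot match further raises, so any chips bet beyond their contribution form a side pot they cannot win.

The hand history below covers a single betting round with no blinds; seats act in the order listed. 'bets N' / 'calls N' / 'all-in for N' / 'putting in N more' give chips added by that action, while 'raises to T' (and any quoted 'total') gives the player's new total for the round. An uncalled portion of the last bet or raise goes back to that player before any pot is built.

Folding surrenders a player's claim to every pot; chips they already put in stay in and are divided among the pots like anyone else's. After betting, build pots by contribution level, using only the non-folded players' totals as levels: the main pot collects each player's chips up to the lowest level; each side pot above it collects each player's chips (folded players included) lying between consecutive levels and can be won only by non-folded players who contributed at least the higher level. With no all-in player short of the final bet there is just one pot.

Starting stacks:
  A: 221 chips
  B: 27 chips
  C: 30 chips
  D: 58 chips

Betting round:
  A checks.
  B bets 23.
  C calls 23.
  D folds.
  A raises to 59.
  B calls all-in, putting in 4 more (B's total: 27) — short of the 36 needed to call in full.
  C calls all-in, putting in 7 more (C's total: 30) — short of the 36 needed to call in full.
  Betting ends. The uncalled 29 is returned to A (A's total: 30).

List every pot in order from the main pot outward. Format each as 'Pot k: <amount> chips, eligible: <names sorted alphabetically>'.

Contributions (after 29 returned to A): A=30, B=27, C=30
Folded: D
Pot levels (distinct totals of non-folded players): 27, 30
Layer 1-27: 27 each from A, B, C = 27*3 = 81 chips; eligible A, B, C
Layer 28-30: 3 each from A, C = 3*2 = 6 chips; eligible A, C

Pot 1: 81 chips, eligible: A, B, C
Pot 2: 6 chips, eligible: A, C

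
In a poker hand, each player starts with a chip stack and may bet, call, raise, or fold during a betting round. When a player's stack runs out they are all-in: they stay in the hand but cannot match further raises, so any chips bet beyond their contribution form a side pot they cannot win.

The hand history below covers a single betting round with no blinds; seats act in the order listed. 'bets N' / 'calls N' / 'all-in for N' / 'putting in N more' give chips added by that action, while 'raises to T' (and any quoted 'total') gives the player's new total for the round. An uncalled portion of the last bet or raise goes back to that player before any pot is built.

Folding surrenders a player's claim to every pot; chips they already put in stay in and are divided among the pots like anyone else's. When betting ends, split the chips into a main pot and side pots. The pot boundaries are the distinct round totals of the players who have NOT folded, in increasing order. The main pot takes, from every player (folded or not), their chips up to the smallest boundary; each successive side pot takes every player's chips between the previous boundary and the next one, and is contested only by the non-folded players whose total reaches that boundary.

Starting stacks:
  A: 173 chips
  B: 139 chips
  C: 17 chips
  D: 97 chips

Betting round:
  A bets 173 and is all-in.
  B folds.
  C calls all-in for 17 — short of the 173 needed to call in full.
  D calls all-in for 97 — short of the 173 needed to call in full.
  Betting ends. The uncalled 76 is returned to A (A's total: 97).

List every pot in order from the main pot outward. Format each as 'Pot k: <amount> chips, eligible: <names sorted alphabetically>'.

Pot 1: 51 chips, eligible: A, C, D
Pot 2: 160 chips, eligible: A, D

Derivation:
Contributions (after 76 returned to A): A=97, C=17, D=97
Folded: B
Pot levels (distinct totals of non-folded players): 17, 97
Layer 1-17: 17 each from A, C, D = 17*3 = 51 chips; eligible A, C, D
Layer 18-97: 80 each from A, D = 80*2 = 160 chips; eligible A, D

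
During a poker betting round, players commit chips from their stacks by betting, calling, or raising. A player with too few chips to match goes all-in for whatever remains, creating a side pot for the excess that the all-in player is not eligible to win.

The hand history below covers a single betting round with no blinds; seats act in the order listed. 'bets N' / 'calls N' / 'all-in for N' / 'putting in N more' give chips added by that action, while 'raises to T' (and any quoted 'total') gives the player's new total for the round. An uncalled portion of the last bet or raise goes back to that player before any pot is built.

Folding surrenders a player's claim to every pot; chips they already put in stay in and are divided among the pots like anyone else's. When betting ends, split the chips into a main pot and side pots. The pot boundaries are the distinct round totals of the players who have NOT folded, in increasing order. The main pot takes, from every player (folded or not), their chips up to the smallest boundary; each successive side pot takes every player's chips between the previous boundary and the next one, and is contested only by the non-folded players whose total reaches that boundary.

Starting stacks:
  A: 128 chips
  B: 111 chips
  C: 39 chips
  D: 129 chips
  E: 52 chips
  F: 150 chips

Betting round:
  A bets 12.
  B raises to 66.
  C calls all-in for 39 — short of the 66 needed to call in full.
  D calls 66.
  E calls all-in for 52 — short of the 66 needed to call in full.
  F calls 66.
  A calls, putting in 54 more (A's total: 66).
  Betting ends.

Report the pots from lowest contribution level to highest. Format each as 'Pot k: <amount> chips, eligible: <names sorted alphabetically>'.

Pot 1: 234 chips, eligible: A, B, C, D, E, F
Pot 2: 65 chips, eligible: A, B, D, E, F
Pot 3: 56 chips, eligible: A, B, D, F

Derivation:
Contributions: A=66, B=66, C=39, D=66, E=52, F=66
Pot levels (distinct totals of non-folded players): 39, 52, 66
Layer 1-39: 39 each from A, B, C, D, E, F = 39*6 = 234 chips; eligible A, B, C, D, E, F
Layer 40-52: 13 each from A, B, D, E, F = 13*5 = 65 chips; eligible A, B, D, E, F
Layer 53-66: 14 each from A, B, D, F = 14*4 = 56 chips; eligible A, B, D, F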